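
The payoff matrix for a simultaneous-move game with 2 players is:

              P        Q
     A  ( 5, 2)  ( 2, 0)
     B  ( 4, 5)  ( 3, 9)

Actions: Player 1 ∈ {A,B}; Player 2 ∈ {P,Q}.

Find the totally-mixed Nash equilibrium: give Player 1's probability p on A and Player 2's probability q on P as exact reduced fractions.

(p,q) = (2/3, 1/2)

P1 indiff ⇒ q·5+(1-q)·2 = q·4+(1-q)·3 ⇒ q(1) = (1-q)(1) ⇒ q = 1/2
P2 indiff ⇒ p·2+(1-p)·5 = p·0+(1-p)·9 ⇒ p(2) = (1-p)(4) ⇒ p = 2/3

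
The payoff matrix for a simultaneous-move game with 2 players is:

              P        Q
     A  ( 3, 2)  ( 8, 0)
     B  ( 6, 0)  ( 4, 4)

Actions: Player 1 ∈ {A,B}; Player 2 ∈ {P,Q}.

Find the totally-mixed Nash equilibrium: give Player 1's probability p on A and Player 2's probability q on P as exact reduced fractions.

P1 indiff ⇒ q·3+(1-q)·8 = q·6+(1-q)·4 ⇒ q(-3) = (1-q)(-4) ⇒ q = 4/7
P2 indiff ⇒ p·2+(1-p)·0 = p·0+(1-p)·4 ⇒ p(2) = (1-p)(4) ⇒ p = 2/3

p=2/3, q=4/7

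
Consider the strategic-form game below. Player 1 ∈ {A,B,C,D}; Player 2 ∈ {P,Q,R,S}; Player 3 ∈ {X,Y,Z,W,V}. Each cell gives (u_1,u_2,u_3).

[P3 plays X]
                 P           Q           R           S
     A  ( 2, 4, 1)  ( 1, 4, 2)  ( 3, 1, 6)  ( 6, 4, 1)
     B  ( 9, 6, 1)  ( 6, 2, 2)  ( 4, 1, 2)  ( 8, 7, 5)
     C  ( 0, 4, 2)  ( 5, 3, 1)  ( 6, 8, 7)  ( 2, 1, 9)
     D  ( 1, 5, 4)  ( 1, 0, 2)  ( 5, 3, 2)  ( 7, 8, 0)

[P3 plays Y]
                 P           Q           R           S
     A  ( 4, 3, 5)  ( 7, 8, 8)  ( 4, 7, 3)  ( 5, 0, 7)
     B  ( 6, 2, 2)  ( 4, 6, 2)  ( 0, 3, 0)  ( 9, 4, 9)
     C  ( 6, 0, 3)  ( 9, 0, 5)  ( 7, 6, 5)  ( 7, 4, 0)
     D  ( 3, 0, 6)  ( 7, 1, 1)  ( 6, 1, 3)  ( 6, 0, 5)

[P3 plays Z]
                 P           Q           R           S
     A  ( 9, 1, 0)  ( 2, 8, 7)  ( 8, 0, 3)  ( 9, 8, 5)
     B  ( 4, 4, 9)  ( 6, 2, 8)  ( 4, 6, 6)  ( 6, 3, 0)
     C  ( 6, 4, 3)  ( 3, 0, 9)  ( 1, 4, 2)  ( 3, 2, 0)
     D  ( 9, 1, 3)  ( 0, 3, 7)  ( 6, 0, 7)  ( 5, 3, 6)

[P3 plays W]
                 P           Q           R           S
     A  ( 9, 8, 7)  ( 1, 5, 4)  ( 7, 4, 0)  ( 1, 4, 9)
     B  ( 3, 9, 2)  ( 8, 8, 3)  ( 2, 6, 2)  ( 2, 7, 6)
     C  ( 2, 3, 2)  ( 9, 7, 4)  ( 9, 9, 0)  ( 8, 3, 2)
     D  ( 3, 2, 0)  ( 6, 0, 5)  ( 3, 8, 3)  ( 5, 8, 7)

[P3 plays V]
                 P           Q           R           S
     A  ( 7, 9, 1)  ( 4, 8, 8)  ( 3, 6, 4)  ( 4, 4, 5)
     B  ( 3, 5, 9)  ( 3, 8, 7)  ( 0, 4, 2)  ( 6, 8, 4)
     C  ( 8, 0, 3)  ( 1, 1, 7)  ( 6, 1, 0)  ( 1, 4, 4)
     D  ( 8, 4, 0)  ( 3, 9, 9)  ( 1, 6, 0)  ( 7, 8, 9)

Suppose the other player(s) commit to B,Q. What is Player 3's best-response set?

u_3(X vs B,Q) = 2
u_3(Y vs B,Q) = 2
u_3(Z vs B,Q) = 8
u_3(W vs B,Q) = 3
u_3(V vs B,Q) = 7
max payoff 8 at {Z}

argmax u_3 = {Z}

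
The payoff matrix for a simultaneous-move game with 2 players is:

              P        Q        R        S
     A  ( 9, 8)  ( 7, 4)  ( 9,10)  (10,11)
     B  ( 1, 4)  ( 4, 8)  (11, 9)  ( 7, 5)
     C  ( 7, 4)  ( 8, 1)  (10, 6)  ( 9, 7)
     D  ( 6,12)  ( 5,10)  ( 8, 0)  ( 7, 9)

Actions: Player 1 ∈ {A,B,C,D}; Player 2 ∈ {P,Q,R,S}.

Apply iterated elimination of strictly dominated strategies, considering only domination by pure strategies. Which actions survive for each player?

P1 drop D (A beats it: P:9>6 Q:7>5 R:9>8 S:10>7)
P2 drop P (R beats it: A:10>8 B:9>4 C:6>4)
P2 drop Q (R beats it: A:10>4 B:9>8 C:6>1)
P1→{A,B,C} P2→{R,S}

Survivors P1:{A,B,C} P2:{R,S}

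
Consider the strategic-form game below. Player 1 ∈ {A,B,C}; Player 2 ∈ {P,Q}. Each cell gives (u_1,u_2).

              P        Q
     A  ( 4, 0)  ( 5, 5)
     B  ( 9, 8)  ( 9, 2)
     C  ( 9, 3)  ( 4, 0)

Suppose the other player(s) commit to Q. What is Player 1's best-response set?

u_1(A vs Q) = 5
u_1(B vs Q) = 9
u_1(C vs Q) = 4
max payoff 9 at {B}

P1 best: {B}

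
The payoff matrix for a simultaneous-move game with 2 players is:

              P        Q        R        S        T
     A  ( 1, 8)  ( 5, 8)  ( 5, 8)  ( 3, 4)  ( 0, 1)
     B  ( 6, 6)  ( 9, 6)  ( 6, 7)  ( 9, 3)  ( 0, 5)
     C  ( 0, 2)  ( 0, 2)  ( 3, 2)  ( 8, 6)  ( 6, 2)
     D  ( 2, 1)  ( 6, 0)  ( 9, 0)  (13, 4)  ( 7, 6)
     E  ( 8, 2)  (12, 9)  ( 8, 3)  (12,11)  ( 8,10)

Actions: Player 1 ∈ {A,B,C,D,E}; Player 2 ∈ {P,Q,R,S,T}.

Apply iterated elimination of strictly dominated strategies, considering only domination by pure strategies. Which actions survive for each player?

Remaining: P1:{D,E} P2:{S,T}

P1 drop A (D beats it: P:2>1 Q:6>5 R:9>5 S:13>3 T:7>0)
P1 drop B (E beats it: P:8>6 Q:12>9 R:8>6 S:12>9 T:8>0)
P1 drop C (D beats it: P:2>0 Q:6>0 R:9>3 S:13>8 T:7>6)
P2 drop P (S beats it: D:4>1 E:11>2)
P2 drop Q (S beats it: D:4>0 E:11>9)
P2 drop R (S beats it: D:4>0 E:11>3)
P1→{D,E} P2→{S,T}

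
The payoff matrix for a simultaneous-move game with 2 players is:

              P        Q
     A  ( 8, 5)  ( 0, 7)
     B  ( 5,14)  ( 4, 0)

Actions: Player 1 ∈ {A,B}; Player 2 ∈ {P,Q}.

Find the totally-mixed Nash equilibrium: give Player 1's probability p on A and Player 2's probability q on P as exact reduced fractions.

P1 indiff ⇒ q·8+(1-q)·0 = q·5+(1-q)·4 ⇒ q(3) = (1-q)(4) ⇒ q = 4/7
P2 indiff ⇒ p·5+(1-p)·14 = p·7+(1-p)·0 ⇒ p(-2) = (1-p)(-14) ⇒ p = 7/8

P1 mixes 7/8 on A; P2 mixes 4/7 on P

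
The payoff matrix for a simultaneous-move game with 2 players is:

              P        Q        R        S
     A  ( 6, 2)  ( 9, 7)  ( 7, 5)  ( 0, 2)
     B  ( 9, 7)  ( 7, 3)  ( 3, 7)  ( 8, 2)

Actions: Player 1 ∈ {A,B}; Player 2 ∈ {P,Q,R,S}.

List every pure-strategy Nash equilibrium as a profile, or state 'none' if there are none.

(A,P): not NE [P1→B gives 9>6; P2→Q gives 7>2]
(A,Q): NE
(A,R): not NE [P2→Q gives 7>5]
(A,S): not NE [P1→B gives 8>0; P2→Q gives 7>2]
(B,P): NE
(B,Q): not NE [P1→A gives 9>7; P2→R gives 7>3]
(B,R): not NE [P1→A gives 7>3]
(B,S): not NE [P2→R gives 7>2]

NE set: (A,Q), (B,P)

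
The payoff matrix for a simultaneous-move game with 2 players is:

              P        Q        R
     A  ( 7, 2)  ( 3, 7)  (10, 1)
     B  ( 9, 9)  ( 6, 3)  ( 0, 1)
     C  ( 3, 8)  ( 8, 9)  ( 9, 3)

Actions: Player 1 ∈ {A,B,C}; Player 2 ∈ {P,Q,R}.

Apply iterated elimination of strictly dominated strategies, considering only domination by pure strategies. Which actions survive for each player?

P2 drop R (P beats it: A:2>1 B:9>1 C:8>3)
P1 drop A (B beats it: P:9>7 Q:6>3)
P1→{B,C} P2→{P,Q}

IESDS → P1:{B,C} P2:{P,Q}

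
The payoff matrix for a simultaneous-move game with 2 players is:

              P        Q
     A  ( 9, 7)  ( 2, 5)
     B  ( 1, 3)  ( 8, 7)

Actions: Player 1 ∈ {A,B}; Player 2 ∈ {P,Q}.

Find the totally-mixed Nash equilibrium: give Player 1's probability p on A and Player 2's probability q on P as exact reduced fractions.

P1 indiff ⇒ q·9+(1-q)·2 = q·1+(1-q)·8 ⇒ q(8) = (1-q)(6) ⇒ q = 3/7
P2 indiff ⇒ p·7+(1-p)·3 = p·5+(1-p)·7 ⇒ p(2) = (1-p)(4) ⇒ p = 2/3

P1 mixes 2/3 on A; P2 mixes 3/7 on P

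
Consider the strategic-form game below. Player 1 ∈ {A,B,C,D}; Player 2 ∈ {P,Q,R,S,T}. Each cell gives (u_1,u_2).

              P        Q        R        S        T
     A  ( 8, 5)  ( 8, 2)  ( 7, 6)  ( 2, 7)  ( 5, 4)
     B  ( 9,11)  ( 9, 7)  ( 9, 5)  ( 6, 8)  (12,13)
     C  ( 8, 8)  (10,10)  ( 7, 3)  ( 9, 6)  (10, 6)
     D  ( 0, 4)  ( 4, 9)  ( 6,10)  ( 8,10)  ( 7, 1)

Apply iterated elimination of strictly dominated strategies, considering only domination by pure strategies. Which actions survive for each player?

Survivors P1:{B,C} P2:{P,Q,T}

P1 drop A (B beats it: P:9>8 Q:9>8 R:9>7 S:6>2 T:12>5)
P1 drop D (C beats it: P:8>0 Q:10>4 R:7>6 S:9>8 T:10>7)
P2 drop R (P beats it: B:11>5 C:8>3)
P2 drop S (P beats it: B:11>8 C:8>6)
P1→{B,C} P2→{P,Q,T}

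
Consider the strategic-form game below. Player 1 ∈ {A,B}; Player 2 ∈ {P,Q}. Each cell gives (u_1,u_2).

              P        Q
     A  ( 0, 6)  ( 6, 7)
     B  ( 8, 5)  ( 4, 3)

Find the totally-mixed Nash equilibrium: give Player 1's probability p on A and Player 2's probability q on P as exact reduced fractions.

p=2/3, q=1/5

P1 indiff ⇒ q·0+(1-q)·6 = q·8+(1-q)·4 ⇒ q(-8) = (1-q)(-2) ⇒ q = 1/5
P2 indiff ⇒ p·6+(1-p)·5 = p·7+(1-p)·3 ⇒ p(-1) = (1-p)(-2) ⇒ p = 2/3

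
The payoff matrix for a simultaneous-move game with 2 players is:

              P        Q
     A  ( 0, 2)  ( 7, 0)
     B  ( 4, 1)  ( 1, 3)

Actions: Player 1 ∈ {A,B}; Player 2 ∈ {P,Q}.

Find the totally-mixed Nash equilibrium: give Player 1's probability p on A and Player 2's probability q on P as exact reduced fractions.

P1 indiff ⇒ q·0+(1-q)·7 = q·4+(1-q)·1 ⇒ q(-4) = (1-q)(-6) ⇒ q = 3/5
P2 indiff ⇒ p·2+(1-p)·1 = p·0+(1-p)·3 ⇒ p(2) = (1-p)(2) ⇒ p = 1/2

(p,q) = (1/2, 3/5)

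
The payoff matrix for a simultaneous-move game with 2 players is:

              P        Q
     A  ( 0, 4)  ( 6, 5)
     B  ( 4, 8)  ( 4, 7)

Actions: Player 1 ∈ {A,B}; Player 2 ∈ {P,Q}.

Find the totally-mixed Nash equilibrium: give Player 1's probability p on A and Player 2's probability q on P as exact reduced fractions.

(p,q) = (1/2, 1/3)

P1 indiff ⇒ q·0+(1-q)·6 = q·4+(1-q)·4 ⇒ q(-4) = (1-q)(-2) ⇒ q = 1/3
P2 indiff ⇒ p·4+(1-p)·8 = p·5+(1-p)·7 ⇒ p(-1) = (1-p)(-1) ⇒ p = 1/2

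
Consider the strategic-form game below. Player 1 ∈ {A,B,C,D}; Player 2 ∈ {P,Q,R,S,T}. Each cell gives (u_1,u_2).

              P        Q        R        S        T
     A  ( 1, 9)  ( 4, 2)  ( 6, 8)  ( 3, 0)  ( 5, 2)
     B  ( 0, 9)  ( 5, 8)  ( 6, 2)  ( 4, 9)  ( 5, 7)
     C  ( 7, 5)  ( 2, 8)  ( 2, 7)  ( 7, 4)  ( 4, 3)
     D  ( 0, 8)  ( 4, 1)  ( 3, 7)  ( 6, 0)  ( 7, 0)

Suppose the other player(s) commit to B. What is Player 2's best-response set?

P2 best: {P,S}

u_2(P vs B) = 9
u_2(Q vs B) = 8
u_2(R vs B) = 2
u_2(S vs B) = 9
u_2(T vs B) = 7
max payoff 9 at {P,S}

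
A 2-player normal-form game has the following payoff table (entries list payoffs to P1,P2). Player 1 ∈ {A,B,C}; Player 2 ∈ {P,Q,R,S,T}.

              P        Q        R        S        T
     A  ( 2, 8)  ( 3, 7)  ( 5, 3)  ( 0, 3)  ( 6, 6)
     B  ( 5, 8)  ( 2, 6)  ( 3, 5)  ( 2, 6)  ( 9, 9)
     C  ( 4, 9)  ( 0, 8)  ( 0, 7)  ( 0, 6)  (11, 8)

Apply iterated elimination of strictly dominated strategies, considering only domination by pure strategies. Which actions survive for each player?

IESDS → P1:{B,C} P2:{P,T}

P2 drop Q (P beats it: A:8>7 B:8>6 C:9>8)
P2 drop R (P beats it: A:8>3 B:8>5 C:9>7)
P1 drop A (B beats it: P:5>2 S:2>0 T:9>6)
P2 drop S (P beats it: B:8>6 C:9>6)
P1→{B,C} P2→{P,T}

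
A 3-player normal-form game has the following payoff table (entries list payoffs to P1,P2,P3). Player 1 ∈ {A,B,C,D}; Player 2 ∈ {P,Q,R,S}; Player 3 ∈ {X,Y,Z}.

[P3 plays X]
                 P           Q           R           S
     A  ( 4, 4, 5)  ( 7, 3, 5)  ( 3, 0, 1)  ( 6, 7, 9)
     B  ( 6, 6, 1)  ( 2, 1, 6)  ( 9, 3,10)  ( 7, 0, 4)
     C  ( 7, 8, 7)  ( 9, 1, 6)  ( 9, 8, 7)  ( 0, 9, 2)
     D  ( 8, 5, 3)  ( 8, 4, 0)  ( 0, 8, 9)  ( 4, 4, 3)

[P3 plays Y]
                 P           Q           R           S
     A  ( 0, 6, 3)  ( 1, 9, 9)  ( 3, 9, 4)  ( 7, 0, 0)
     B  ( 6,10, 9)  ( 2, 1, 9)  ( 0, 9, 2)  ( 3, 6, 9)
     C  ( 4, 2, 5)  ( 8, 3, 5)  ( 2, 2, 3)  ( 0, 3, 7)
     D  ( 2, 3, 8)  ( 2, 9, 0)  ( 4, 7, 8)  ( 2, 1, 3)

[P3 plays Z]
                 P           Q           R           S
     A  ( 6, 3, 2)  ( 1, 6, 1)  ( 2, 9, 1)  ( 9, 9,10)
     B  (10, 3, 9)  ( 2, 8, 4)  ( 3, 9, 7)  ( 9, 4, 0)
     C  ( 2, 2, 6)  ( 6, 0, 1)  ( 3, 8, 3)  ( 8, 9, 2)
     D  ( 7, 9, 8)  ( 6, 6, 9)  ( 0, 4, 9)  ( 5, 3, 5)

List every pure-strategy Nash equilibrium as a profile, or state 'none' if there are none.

Nash profiles: (A,S,Z), (B,P,Y)

(A,P,X): not NE [P1→D gives 8>4; P2→S gives 7>4]
(A,P,Y): not NE [P1→B gives 6>0; P2→R gives 9>6; P3→X gives 5>3]
(A,P,Z): not NE [P1→B gives 10>6; P2→S gives 9>3; P3→X gives 5>2]
(A,Q,X): not NE [P1→C gives 9>7; P2→S gives 7>3; P3→Y gives 9>5]
(A,Q,Y): not NE [P1→C gives 8>1]
(A,Q,Z): not NE [P1→D gives 6>1; P2→S gives 9>6; P3→Y gives 9>1]
(A,R,X): not NE [P1→C gives 9>3; P2→S gives 7>0; P3→Y gives 4>1]
(A,R,Y): not NE [P1→D gives 4>3]
(A,R,Z): not NE [P1→C gives 3>2; P3→Y gives 4>1]
(A,S,X): not NE [P1→B gives 7>6; P3→Z gives 10>9]
(A,S,Y): not NE [P2→R gives 9>0; P3→Z gives 10>0]
(A,S,Z): NE
(B,P,X): not NE [P1→D gives 8>6; P3→Z gives 9>1]
(B,P,Y): NE
(B,P,Z): not NE [P2→R gives 9>3]
(B,Q,X): not NE [P1→C gives 9>2; P2→P gives 6>1; P3→Y gives 9>6]
(B,Q,Y): not NE [P1→C gives 8>2; P2→P gives 10>1]
(B,Q,Z): not NE [P1→D gives 6>2; P2→R gives 9>8; P3→Y gives 9>4]
(B,R,X): not NE [P2→P gives 6>3]
(B,R,Y): not NE [P1→D gives 4>0; P2→P gives 10>9; P3→X gives 10>2]
(B,R,Z): not NE [P3→X gives 10>7]
(B,S,X): not NE [P2→P gives 6>0; P3→Y gives 9>4]
(B,S,Y): not NE [P1→A gives 7>3; P2→P gives 10>6]
(B,S,Z): not NE [P2→R gives 9>4; P3→Y gives 9>0]
(C,P,X): not NE [P1→D gives 8>7; P2→S gives 9>8]
(C,P,Y): not NE [P1→B gives 6>4; P2→S gives 3>2; P3→X gives 7>5]
(C,P,Z): not NE [P1→B gives 10>2; P2→S gives 9>2; P3→X gives 7>6]
(C,Q,X): not NE [P2→S gives 9>1]
(C,Q,Y): not NE [P3→X gives 6>5]
(C,Q,Z): not NE [P2→S gives 9>0; P3→X gives 6>1]
(C,R,X): not NE [P2→S gives 9>8]
(C,R,Y): not NE [P1→D gives 4>2; P2→S gives 3>2; P3→X gives 7>3]
(C,R,Z): not NE [P2→S gives 9>8; P3→X gives 7>3]
(C,S,X): not NE [P1→B gives 7>0; P3→Y gives 7>2]
(C,S,Y): not NE [P1→A gives 7>0]
(C,S,Z): not NE [P1→B gives 9>8; P3→Y gives 7>2]
(D,P,X): not NE [P2→R gives 8>5; P3→Z gives 8>3]
(D,P,Y): not NE [P1→B gives 6>2; P2→Q gives 9>3]
(D,P,Z): not NE [P1→B gives 10>7]
(D,Q,X): not NE [P1→C gives 9>8; P2→R gives 8>4; P3→Z gives 9>0]
(D,Q,Y): not NE [P1→C gives 8>2; P3→Z gives 9>0]
(D,Q,Z): not NE [P2→P gives 9>6]
(D,R,X): not NE [P1→C gives 9>0]
(D,R,Y): not NE [P2→Q gives 9>7; P3→Z gives 9>8]
(D,R,Z): not NE [P1→C gives 3>0; P2→P gives 9>4]
(D,S,X): not NE [P1→B gives 7>4; P2→R gives 8>4; P3→Z gives 5>3]
(D,S,Y): not NE [P1→A gives 7>2; P2→Q gives 9>1; P3→Z gives 5>3]
(D,S,Z): not NE [P1→B gives 9>5; P2→P gives 9>3]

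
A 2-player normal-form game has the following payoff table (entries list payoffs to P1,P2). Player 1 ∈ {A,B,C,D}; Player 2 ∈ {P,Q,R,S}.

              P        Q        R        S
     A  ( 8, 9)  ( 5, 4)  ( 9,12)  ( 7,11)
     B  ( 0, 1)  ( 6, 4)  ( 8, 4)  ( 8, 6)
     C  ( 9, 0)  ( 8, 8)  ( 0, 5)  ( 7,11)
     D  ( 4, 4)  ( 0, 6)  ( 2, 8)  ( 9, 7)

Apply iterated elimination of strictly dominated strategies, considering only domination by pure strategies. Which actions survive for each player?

Remaining: P1:{A,B,D} P2:{R,S}

P2 drop P (R beats it: A:12>9 B:4>1 C:5>0 D:8>4)
P2 drop Q (S beats it: A:11>4 B:6>4 C:11>8 D:7>6)
P1 drop C (B beats it: R:8>0 S:8>7)
P1→{A,B,D} P2→{R,S}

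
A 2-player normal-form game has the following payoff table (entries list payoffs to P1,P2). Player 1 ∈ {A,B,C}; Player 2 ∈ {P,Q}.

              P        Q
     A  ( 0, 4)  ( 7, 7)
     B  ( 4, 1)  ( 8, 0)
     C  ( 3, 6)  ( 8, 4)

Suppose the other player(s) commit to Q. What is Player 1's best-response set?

BR_1 = {B,C}

u_1(A vs Q) = 7
u_1(B vs Q) = 8
u_1(C vs Q) = 8
max payoff 8 at {B,C}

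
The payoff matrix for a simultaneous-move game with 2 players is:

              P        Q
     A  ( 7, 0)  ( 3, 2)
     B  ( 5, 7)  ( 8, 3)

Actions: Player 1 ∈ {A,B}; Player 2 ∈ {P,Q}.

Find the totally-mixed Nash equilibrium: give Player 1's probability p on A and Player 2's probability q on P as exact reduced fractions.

P1 mixes 2/3 on A; P2 mixes 5/7 on P

P1 indiff ⇒ q·7+(1-q)·3 = q·5+(1-q)·8 ⇒ q(2) = (1-q)(5) ⇒ q = 5/7
P2 indiff ⇒ p·0+(1-p)·7 = p·2+(1-p)·3 ⇒ p(-2) = (1-p)(-4) ⇒ p = 2/3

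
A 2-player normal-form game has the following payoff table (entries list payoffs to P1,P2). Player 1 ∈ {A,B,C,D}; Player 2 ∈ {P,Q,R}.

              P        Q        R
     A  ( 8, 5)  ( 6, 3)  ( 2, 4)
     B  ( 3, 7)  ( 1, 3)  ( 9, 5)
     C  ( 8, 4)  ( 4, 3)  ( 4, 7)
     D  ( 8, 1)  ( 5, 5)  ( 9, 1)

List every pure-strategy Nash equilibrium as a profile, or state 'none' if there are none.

Nash profiles: (A,P)

(A,P): NE
(A,Q): not NE [P2→P gives 5>3]
(A,R): not NE [P1→D gives 9>2; P2→P gives 5>4]
(B,P): not NE [P1→D gives 8>3]
(B,Q): not NE [P1→A gives 6>1; P2→P gives 7>3]
(B,R): not NE [P2→P gives 7>5]
(C,P): not NE [P2→R gives 7>4]
(C,Q): not NE [P1→A gives 6>4; P2→R gives 7>3]
(C,R): not NE [P1→D gives 9>4]
(D,P): not NE [P2→Q gives 5>1]
(D,Q): not NE [P1→A gives 6>5]
(D,R): not NE [P2→Q gives 5>1]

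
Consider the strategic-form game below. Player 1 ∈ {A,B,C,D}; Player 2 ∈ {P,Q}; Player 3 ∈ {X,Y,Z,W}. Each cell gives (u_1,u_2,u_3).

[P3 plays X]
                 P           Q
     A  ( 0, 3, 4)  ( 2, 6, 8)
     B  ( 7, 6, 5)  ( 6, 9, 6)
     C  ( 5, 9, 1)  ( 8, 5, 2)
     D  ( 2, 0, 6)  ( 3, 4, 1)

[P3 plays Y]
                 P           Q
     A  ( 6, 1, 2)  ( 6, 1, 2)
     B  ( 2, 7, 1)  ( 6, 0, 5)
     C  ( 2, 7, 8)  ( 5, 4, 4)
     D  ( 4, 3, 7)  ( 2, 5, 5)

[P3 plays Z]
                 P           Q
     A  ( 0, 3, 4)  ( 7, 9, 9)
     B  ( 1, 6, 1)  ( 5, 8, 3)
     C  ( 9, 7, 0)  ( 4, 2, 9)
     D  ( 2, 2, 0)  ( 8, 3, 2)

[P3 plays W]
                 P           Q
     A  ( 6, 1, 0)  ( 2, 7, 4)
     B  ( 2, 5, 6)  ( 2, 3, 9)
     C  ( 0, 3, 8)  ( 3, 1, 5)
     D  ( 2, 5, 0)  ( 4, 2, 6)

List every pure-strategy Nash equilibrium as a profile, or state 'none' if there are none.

(A,P,X): not NE [P1→B gives 7>0; P2→Q gives 6>3]
(A,P,Y): not NE [P3→Z gives 4>2]
(A,P,Z): not NE [P1→C gives 9>0; P2→Q gives 9>3]
(A,P,W): not NE [P2→Q gives 7>1; P3→Z gives 4>0]
(A,Q,X): not NE [P1→C gives 8>2; P3→Z gives 9>8]
(A,Q,Y): not NE [P3→Z gives 9>2]
(A,Q,Z): not NE [P1→D gives 8>7]
(A,Q,W): not NE [P1→D gives 4>2; P3→Z gives 9>4]
(B,P,X): not NE [P2→Q gives 9>6; P3→W gives 6>5]
(B,P,Y): not NE [P1→A gives 6>2; P3→W gives 6>1]
(B,P,Z): not NE [P1→C gives 9>1; P2→Q gives 8>6; P3→W gives 6>1]
(B,P,W): not NE [P1→A gives 6>2]
(B,Q,X): not NE [P1→C gives 8>6; P3→W gives 9>6]
(B,Q,Y): not NE [P2→P gives 7>0; P3→W gives 9>5]
(B,Q,Z): not NE [P1→D gives 8>5; P3→W gives 9>3]
(B,Q,W): not NE [P1→D gives 4>2; P2→P gives 5>3]
(C,P,X): not NE [P1→B gives 7>5; P3→W gives 8>1]
(C,P,Y): not NE [P1→A gives 6>2]
(C,P,Z): not NE [P3→W gives 8>0]
(C,P,W): not NE [P1→A gives 6>0]
(C,Q,X): not NE [P2→P gives 9>5; P3→Z gives 9>2]
(C,Q,Y): not NE [P1→B gives 6>5; P2→P gives 7>4; P3→Z gives 9>4]
(C,Q,Z): not NE [P1→D gives 8>4; P2→P gives 7>2]
(C,Q,W): not NE [P1→D gives 4>3; P2→P gives 3>1; P3→Z gives 9>5]
(D,P,X): not NE [P1→B gives 7>2; P2→Q gives 4>0; P3→Y gives 7>6]
(D,P,Y): not NE [P1→A gives 6>4; P2→Q gives 5>3]
(D,P,Z): not NE [P1→C gives 9>2; P2→Q gives 3>2; P3→Y gives 7>0]
(D,P,W): not NE [P1→A gives 6>2; P3→Y gives 7>0]
(D,Q,X): not NE [P1→C gives 8>3; P3→W gives 6>1]
(D,Q,Y): not NE [P1→B gives 6>2; P3→W gives 6>5]
(D,Q,Z): not NE [P3→W gives 6>2]
(D,Q,W): not NE [P2→P gives 5>2]

Equilibria: none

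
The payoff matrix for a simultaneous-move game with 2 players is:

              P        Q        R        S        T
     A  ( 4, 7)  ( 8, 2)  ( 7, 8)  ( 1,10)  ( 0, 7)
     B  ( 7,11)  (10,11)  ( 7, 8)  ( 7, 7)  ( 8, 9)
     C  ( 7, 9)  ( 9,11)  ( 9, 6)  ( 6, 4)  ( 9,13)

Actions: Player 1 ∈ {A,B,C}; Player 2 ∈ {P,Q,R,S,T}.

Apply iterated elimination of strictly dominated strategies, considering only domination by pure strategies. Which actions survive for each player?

P1 drop A (C beats it: P:7>4 Q:9>8 R:9>7 S:6>1 T:9>0)
P2 drop R (P beats it: B:11>8 C:9>6)
P2 drop S (P beats it: B:11>7 C:9>4)
P1→{B,C} P2→{P,Q,T}

IESDS → P1:{B,C} P2:{P,Q,T}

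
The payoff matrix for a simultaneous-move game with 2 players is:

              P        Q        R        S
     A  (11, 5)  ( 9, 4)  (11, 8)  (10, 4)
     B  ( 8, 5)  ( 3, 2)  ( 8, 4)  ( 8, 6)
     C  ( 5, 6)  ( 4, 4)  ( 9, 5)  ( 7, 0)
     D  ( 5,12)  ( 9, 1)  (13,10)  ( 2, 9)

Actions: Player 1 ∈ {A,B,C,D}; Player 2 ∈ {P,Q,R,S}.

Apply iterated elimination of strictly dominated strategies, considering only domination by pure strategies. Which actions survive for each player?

P1 drop B (A beats it: P:11>8 Q:9>3 R:11>8 S:10>8)
P1 drop C (A beats it: P:11>5 Q:9>4 R:11>9 S:10>7)
P2 drop Q (P beats it: A:5>4 D:12>1)
P2 drop S (P beats it: A:5>4 D:12>9)
P1→{A,D} P2→{P,R}

Remaining: P1:{A,D} P2:{P,R}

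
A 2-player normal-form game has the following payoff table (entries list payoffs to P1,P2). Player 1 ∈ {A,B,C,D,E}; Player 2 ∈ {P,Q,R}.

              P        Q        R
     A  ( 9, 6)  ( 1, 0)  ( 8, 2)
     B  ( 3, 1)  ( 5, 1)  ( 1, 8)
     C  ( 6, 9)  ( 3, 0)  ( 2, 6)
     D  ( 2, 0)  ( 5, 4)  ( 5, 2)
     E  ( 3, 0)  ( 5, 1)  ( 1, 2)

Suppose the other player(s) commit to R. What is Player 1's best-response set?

u_1(A vs R) = 8
u_1(B vs R) = 1
u_1(C vs R) = 2
u_1(D vs R) = 5
u_1(E vs R) = 1
max payoff 8 at {A}

argmax u_1 = {A}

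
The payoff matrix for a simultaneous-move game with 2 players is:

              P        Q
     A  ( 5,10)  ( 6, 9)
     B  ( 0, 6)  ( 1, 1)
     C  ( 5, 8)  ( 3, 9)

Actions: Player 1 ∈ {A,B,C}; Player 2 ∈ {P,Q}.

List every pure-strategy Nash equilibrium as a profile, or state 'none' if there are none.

(A,P): NE
(A,Q): not NE [P2→P gives 10>9]
(B,P): not NE [P1→C gives 5>0]
(B,Q): not NE [P1→A gives 6>1; P2→P gives 6>1]
(C,P): not NE [P2→Q gives 9>8]
(C,Q): not NE [P1→A gives 6>3]

Nash profiles: (A,P)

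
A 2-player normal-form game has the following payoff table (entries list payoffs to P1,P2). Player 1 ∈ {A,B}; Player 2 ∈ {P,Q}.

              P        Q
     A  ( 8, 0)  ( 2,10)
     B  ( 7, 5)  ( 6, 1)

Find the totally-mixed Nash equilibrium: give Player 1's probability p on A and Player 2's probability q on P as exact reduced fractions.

P1 indiff ⇒ q·8+(1-q)·2 = q·7+(1-q)·6 ⇒ q(1) = (1-q)(4) ⇒ q = 4/5
P2 indiff ⇒ p·0+(1-p)·5 = p·10+(1-p)·1 ⇒ p(-10) = (1-p)(-4) ⇒ p = 2/7

(p,q) = (2/7, 4/5)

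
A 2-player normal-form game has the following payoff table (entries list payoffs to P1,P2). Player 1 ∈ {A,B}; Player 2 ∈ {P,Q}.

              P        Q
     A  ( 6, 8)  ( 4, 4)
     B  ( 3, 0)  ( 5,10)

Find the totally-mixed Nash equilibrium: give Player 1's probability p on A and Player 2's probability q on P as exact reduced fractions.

P1 mixes 5/7 on A; P2 mixes 1/4 on P

P1 indiff ⇒ q·6+(1-q)·4 = q·3+(1-q)·5 ⇒ q(3) = (1-q)(1) ⇒ q = 1/4
P2 indiff ⇒ p·8+(1-p)·0 = p·4+(1-p)·10 ⇒ p(4) = (1-p)(10) ⇒ p = 5/7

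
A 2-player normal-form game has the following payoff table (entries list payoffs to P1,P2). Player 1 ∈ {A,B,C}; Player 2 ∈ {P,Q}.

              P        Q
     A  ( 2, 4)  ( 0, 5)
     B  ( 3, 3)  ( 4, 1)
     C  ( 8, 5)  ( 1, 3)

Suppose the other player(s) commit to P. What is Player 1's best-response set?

u_1(A vs P) = 2
u_1(B vs P) = 3
u_1(C vs P) = 8
max payoff 8 at {C}

BR_1 = {C}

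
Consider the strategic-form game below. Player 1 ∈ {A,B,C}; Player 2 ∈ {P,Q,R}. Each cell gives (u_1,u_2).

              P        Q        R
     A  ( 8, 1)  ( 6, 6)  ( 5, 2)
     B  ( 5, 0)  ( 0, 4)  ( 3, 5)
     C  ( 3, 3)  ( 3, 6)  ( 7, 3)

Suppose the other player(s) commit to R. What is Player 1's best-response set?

u_1(A vs R) = 5
u_1(B vs R) = 3
u_1(C vs R) = 7
max payoff 7 at {C}

argmax u_1 = {C}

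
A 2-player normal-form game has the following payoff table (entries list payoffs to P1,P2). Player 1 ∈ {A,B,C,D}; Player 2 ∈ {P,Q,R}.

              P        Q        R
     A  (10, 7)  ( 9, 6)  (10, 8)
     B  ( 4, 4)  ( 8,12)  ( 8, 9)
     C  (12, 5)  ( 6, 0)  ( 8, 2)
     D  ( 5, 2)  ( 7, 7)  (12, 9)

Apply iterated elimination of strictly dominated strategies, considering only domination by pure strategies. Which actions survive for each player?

P1 drop B (A beats it: P:10>4 Q:9>8 R:10>8)
P2 drop Q (R beats it: A:8>6 C:2>0 D:9>7)
P1→{A,C,D} P2→{P,R}

Remaining: P1:{A,C,D} P2:{P,R}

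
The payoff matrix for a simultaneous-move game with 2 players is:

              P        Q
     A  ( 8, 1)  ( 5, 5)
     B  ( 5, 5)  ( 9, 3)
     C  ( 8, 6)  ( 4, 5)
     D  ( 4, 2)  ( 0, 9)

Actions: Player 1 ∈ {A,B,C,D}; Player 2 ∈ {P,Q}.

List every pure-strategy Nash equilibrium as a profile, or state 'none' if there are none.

(A,P): not NE [P2→Q gives 5>1]
(A,Q): not NE [P1→B gives 9>5]
(B,P): not NE [P1→C gives 8>5]
(B,Q): not NE [P2→P gives 5>3]
(C,P): NE
(C,Q): not NE [P1→B gives 9>4; P2→P gives 6>5]
(D,P): not NE [P1→C gives 8>4; P2→Q gives 9>2]
(D,Q): not NE [P1→B gives 9>0]

NE set: (C,P)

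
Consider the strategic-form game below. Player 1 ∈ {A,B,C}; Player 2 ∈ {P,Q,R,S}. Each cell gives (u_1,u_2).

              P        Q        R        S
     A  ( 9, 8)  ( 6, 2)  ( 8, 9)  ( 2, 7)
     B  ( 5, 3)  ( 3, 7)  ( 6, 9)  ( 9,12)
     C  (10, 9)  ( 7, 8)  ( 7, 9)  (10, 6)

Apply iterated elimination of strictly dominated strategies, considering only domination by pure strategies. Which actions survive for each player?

Remaining: P1:{A,C} P2:{P,R}

P1 drop B (C beats it: P:10>5 Q:7>3 R:7>6 S:10>9)
P2 drop Q (P beats it: A:8>2 C:9>8)
P2 drop S (P beats it: A:8>7 C:9>6)
P1→{A,C} P2→{P,R}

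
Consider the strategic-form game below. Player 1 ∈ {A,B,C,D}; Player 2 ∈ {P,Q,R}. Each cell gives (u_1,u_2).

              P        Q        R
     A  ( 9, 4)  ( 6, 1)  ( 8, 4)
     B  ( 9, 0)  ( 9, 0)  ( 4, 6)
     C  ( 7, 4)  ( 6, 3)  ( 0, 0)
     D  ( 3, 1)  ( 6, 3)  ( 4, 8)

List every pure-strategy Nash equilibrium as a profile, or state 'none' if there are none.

(A,P): NE
(A,Q): not NE [P1→B gives 9>6; P2→R gives 4>1]
(A,R): NE
(B,P): not NE [P2→R gives 6>0]
(B,Q): not NE [P2→R gives 6>0]
(B,R): not NE [P1→A gives 8>4]
(C,P): not NE [P1→B gives 9>7]
(C,Q): not NE [P1→B gives 9>6; P2→P gives 4>3]
(C,R): not NE [P1→A gives 8>0; P2→P gives 4>0]
(D,P): not NE [P1→B gives 9>3; P2→R gives 8>1]
(D,Q): not NE [P1→B gives 9>6; P2→R gives 8>3]
(D,R): not NE [P1→A gives 8>4]

NE set: (A,P), (A,R)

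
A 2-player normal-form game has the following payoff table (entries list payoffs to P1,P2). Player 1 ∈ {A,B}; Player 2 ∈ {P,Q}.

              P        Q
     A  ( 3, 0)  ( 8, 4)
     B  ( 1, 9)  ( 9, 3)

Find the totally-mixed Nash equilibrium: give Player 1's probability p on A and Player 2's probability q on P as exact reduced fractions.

P1 indiff ⇒ q·3+(1-q)·8 = q·1+(1-q)·9 ⇒ q(2) = (1-q)(1) ⇒ q = 1/3
P2 indiff ⇒ p·0+(1-p)·9 = p·4+(1-p)·3 ⇒ p(-4) = (1-p)(-6) ⇒ p = 3/5

(p,q) = (3/5, 1/3)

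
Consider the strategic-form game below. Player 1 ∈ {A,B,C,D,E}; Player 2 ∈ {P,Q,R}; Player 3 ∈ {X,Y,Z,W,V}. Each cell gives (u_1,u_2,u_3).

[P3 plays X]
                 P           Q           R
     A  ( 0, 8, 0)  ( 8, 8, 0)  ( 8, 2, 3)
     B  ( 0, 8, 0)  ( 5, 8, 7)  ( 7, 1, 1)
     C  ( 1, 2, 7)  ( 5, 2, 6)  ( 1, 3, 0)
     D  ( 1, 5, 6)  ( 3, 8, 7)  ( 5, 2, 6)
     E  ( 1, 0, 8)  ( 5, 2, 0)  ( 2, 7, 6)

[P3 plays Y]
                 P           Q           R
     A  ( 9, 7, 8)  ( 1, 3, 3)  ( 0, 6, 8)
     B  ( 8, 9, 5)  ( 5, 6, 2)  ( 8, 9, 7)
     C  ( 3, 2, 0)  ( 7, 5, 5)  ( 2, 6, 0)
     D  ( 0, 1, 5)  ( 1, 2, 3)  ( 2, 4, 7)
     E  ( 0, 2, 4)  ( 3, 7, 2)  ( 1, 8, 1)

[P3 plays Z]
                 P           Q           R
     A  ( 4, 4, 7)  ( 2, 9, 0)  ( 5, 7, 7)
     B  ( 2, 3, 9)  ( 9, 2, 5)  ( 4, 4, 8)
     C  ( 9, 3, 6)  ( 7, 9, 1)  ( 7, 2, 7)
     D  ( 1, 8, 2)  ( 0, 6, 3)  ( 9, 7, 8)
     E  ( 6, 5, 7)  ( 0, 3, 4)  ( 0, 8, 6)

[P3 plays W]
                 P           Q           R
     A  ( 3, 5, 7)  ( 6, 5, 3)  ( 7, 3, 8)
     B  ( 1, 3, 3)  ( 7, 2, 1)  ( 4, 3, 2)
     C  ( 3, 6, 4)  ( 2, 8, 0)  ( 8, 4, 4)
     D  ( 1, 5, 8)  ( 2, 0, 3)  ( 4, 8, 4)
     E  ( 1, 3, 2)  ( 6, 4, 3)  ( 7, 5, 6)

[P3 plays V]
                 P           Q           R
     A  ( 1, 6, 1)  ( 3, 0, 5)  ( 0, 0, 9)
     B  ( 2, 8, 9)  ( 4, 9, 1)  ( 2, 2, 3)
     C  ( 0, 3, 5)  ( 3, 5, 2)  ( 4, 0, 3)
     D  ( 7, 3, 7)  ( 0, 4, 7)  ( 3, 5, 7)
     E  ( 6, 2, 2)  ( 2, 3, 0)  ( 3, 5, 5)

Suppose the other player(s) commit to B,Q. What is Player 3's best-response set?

BR_3 = {X}

u_3(X vs B,Q) = 7
u_3(Y vs B,Q) = 2
u_3(Z vs B,Q) = 5
u_3(W vs B,Q) = 1
u_3(V vs B,Q) = 1
max payoff 7 at {X}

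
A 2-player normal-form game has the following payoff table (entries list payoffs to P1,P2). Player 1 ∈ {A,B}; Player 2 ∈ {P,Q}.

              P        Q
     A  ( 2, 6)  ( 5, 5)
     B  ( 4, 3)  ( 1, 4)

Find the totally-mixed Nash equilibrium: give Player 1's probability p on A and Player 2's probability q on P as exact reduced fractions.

(p,q) = (1/2, 2/3)

P1 indiff ⇒ q·2+(1-q)·5 = q·4+(1-q)·1 ⇒ q(-2) = (1-q)(-4) ⇒ q = 2/3
P2 indiff ⇒ p·6+(1-p)·3 = p·5+(1-p)·4 ⇒ p(1) = (1-p)(1) ⇒ p = 1/2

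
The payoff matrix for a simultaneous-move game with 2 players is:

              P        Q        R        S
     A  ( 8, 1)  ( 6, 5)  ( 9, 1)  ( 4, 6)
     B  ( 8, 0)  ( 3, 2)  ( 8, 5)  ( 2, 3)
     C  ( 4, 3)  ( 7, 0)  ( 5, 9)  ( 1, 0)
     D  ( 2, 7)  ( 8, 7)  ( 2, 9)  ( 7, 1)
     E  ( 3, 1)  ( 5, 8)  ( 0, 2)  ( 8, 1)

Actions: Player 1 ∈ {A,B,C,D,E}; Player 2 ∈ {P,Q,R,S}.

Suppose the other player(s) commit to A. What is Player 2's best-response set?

BR_2 = {S}

u_2(P vs A) = 1
u_2(Q vs A) = 5
u_2(R vs A) = 1
u_2(S vs A) = 6
max payoff 6 at {S}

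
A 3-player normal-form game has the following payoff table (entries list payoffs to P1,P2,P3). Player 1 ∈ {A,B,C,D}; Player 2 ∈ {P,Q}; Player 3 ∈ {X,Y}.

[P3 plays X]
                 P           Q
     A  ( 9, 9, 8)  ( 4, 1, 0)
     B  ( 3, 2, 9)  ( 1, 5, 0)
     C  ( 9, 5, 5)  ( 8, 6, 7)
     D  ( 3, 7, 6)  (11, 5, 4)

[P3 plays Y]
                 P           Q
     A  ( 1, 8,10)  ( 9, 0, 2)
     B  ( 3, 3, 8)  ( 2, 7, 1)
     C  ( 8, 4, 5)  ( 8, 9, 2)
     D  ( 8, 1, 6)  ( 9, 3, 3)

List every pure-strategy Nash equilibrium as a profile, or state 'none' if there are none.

PSNE: ∅

(A,P,X): not NE [P3→Y gives 10>8]
(A,P,Y): not NE [P1→D gives 8>1]
(A,Q,X): not NE [P1→D gives 11>4; P2→P gives 9>1; P3→Y gives 2>0]
(A,Q,Y): not NE [P2→P gives 8>0]
(B,P,X): not NE [P1→C gives 9>3; P2→Q gives 5>2]
(B,P,Y): not NE [P1→D gives 8>3; P2→Q gives 7>3; P3→X gives 9>8]
(B,Q,X): not NE [P1→D gives 11>1; P3→Y gives 1>0]
(B,Q,Y): not NE [P1→D gives 9>2]
(C,P,X): not NE [P2→Q gives 6>5]
(C,P,Y): not NE [P2→Q gives 9>4]
(C,Q,X): not NE [P1→D gives 11>8]
(C,Q,Y): not NE [P1→D gives 9>8; P3→X gives 7>2]
(D,P,X): not NE [P1→C gives 9>3]
(D,P,Y): not NE [P2→Q gives 3>1]
(D,Q,X): not NE [P2→P gives 7>5]
(D,Q,Y): not NE [P3→X gives 4>3]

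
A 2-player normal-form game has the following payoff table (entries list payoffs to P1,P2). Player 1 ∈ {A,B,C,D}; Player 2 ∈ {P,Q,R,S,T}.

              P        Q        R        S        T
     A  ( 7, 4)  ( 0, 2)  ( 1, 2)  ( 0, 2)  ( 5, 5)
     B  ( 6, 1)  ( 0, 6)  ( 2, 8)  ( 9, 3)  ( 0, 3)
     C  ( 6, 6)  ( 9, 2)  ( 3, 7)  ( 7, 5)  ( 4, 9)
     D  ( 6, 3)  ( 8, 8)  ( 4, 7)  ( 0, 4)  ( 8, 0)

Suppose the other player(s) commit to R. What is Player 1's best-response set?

u_1(A vs R) = 1
u_1(B vs R) = 2
u_1(C vs R) = 3
u_1(D vs R) = 4
max payoff 4 at {D}

P1 best: {D}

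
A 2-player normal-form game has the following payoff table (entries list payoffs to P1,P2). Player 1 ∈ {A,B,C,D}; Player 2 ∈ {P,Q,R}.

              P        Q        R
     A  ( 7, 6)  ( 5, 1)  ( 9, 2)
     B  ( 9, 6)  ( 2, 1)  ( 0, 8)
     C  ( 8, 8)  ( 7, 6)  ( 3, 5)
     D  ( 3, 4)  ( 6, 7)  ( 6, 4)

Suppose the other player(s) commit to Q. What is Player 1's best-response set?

u_1(A vs Q) = 5
u_1(B vs Q) = 2
u_1(C vs Q) = 7
u_1(D vs Q) = 6
max payoff 7 at {C}

argmax u_1 = {C}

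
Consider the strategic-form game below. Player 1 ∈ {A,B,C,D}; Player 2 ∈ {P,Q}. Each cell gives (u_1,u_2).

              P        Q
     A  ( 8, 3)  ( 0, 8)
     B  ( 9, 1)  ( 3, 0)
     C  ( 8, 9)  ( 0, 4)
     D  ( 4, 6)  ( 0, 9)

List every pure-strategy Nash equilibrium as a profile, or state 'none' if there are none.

PSNE = {(B,P)}

(A,P): not NE [P1→B gives 9>8; P2→Q gives 8>3]
(A,Q): not NE [P1→B gives 3>0]
(B,P): NE
(B,Q): not NE [P2→P gives 1>0]
(C,P): not NE [P1→B gives 9>8]
(C,Q): not NE [P1→B gives 3>0; P2→P gives 9>4]
(D,P): not NE [P1→B gives 9>4; P2→Q gives 9>6]
(D,Q): not NE [P1→B gives 3>0]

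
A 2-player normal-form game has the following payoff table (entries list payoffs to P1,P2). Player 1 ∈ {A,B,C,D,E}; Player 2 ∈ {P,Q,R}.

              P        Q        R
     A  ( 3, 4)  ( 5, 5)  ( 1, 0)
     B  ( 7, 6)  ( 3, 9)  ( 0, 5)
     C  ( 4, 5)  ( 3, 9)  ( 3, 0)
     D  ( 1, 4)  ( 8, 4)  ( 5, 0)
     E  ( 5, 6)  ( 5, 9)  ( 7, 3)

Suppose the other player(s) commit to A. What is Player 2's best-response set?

u_2(P vs A) = 4
u_2(Q vs A) = 5
u_2(R vs A) = 0
max payoff 5 at {Q}

P2 best: {Q}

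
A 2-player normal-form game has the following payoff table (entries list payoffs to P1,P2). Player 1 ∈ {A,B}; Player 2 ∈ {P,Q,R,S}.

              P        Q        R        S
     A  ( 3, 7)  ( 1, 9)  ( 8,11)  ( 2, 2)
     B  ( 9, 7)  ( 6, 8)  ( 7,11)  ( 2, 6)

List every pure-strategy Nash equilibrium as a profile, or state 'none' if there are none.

(A,P): not NE [P1→B gives 9>3; P2→R gives 11>7]
(A,Q): not NE [P1→B gives 6>1; P2→R gives 11>9]
(A,R): NE
(A,S): not NE [P2→R gives 11>2]
(B,P): not NE [P2→R gives 11>7]
(B,Q): not NE [P2→R gives 11>8]
(B,R): not NE [P1→A gives 8>7]
(B,S): not NE [P2→R gives 11>6]

NE set: (A,R)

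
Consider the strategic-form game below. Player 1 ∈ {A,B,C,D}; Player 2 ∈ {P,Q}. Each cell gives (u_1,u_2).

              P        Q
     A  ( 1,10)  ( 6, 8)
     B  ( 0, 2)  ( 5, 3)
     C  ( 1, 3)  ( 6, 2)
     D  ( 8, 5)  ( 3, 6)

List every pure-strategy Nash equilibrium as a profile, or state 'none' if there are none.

PSNE: ∅

(A,P): not NE [P1→D gives 8>1]
(A,Q): not NE [P2→P gives 10>8]
(B,P): not NE [P1→D gives 8>0; P2→Q gives 3>2]
(B,Q): not NE [P1→C gives 6>5]
(C,P): not NE [P1→D gives 8>1]
(C,Q): not NE [P2→P gives 3>2]
(D,P): not NE [P2→Q gives 6>5]
(D,Q): not NE [P1→C gives 6>3]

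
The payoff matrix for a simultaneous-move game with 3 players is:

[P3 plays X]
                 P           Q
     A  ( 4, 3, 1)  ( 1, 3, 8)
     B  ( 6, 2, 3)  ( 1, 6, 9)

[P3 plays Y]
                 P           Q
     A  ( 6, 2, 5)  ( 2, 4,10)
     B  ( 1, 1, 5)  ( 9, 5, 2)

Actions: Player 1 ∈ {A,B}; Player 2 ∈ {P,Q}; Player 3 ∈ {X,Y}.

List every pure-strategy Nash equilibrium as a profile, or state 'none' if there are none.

(A,P,X): not NE [P1→B gives 6>4; P3→Y gives 5>1]
(A,P,Y): not NE [P2→Q gives 4>2]
(A,Q,X): not NE [P3→Y gives 10>8]
(A,Q,Y): not NE [P1→B gives 9>2]
(B,P,X): not NE [P2→Q gives 6>2; P3→Y gives 5>3]
(B,P,Y): not NE [P1→A gives 6>1; P2→Q gives 5>1]
(B,Q,X): NE
(B,Q,Y): not NE [P3→X gives 9>2]

PSNE = {(B,Q,X)}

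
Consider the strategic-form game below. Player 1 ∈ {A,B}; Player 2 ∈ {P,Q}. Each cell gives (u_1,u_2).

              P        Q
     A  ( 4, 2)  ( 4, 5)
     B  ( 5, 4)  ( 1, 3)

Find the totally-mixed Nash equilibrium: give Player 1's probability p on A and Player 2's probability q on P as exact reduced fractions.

p=1/4, q=3/4

P1 indiff ⇒ q·4+(1-q)·4 = q·5+(1-q)·1 ⇒ q(-1) = (1-q)(-3) ⇒ q = 3/4
P2 indiff ⇒ p·2+(1-p)·4 = p·5+(1-p)·3 ⇒ p(-3) = (1-p)(-1) ⇒ p = 1/4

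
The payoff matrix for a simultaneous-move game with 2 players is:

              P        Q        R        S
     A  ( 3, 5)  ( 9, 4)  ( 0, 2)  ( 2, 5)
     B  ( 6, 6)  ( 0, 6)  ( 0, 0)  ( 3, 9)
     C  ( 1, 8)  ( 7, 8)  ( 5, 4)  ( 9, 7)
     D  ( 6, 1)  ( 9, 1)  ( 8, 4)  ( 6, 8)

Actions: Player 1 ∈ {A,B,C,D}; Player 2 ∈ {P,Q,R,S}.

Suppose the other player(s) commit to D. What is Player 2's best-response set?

u_2(P vs D) = 1
u_2(Q vs D) = 1
u_2(R vs D) = 4
u_2(S vs D) = 8
max payoff 8 at {S}

BR_2 = {S}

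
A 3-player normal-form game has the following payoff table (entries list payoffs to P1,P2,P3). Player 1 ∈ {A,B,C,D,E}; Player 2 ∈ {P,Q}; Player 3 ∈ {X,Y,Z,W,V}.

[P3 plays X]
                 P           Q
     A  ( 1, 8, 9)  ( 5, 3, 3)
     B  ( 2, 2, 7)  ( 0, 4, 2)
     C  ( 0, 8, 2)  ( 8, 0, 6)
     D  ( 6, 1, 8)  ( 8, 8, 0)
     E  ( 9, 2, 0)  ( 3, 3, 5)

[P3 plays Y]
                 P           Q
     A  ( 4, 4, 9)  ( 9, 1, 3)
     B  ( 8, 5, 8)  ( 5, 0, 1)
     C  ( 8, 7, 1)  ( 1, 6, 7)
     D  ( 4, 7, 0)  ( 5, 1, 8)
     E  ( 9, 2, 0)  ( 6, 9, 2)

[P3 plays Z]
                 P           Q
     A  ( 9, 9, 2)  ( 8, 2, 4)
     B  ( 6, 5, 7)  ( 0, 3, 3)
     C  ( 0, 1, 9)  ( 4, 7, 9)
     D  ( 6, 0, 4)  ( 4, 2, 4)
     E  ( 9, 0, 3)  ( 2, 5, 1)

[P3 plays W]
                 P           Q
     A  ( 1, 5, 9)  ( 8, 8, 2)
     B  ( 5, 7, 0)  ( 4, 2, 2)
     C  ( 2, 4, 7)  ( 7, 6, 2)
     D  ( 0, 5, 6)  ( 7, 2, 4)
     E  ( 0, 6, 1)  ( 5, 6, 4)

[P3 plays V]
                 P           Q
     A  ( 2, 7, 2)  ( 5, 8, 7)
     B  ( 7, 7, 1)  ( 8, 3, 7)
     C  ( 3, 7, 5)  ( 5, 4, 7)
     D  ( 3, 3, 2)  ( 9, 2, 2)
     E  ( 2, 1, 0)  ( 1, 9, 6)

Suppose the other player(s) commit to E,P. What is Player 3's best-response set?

BR_3 = {Z}

u_3(X vs E,P) = 0
u_3(Y vs E,P) = 0
u_3(Z vs E,P) = 3
u_3(W vs E,P) = 1
u_3(V vs E,P) = 0
max payoff 3 at {Z}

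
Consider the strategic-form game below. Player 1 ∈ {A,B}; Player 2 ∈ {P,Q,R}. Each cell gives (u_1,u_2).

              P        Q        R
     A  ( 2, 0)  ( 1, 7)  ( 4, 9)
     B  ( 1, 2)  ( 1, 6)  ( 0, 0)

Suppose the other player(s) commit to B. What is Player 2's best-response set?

P2 best: {Q}

u_2(P vs B) = 2
u_2(Q vs B) = 6
u_2(R vs B) = 0
max payoff 6 at {Q}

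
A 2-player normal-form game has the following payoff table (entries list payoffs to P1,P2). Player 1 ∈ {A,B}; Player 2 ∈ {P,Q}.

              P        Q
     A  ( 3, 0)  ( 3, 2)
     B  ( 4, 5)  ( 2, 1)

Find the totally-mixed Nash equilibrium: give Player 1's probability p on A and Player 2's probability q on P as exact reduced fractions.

P1 indiff ⇒ q·3+(1-q)·3 = q·4+(1-q)·2 ⇒ q(-1) = (1-q)(-1) ⇒ q = 1/2
P2 indiff ⇒ p·0+(1-p)·5 = p·2+(1-p)·1 ⇒ p(-2) = (1-p)(-4) ⇒ p = 2/3

(p,q) = (2/3, 1/2)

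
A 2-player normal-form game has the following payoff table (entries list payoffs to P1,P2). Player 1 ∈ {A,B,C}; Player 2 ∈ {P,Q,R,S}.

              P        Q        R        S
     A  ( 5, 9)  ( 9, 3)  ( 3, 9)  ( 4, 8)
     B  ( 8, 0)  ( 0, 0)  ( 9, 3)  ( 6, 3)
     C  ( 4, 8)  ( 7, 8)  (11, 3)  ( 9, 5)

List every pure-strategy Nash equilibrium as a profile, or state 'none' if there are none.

Equilibria: none

(A,P): not NE [P1→B gives 8>5]
(A,Q): not NE [P2→R gives 9>3]
(A,R): not NE [P1→C gives 11>3]
(A,S): not NE [P1→C gives 9>4; P2→R gives 9>8]
(B,P): not NE [P2→S gives 3>0]
(B,Q): not NE [P1→A gives 9>0; P2→S gives 3>0]
(B,R): not NE [P1→C gives 11>9]
(B,S): not NE [P1→C gives 9>6]
(C,P): not NE [P1→B gives 8>4]
(C,Q): not NE [P1→A gives 9>7]
(C,R): not NE [P2→Q gives 8>3]
(C,S): not NE [P2→Q gives 8>5]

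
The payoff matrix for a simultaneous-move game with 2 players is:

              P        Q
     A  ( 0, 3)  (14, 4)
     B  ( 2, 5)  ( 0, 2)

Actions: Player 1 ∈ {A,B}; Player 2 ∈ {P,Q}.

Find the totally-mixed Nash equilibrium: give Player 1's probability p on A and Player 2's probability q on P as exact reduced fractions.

p=3/4, q=7/8

P1 indiff ⇒ q·0+(1-q)·14 = q·2+(1-q)·0 ⇒ q(-2) = (1-q)(-14) ⇒ q = 7/8
P2 indiff ⇒ p·3+(1-p)·5 = p·4+(1-p)·2 ⇒ p(-1) = (1-p)(-3) ⇒ p = 3/4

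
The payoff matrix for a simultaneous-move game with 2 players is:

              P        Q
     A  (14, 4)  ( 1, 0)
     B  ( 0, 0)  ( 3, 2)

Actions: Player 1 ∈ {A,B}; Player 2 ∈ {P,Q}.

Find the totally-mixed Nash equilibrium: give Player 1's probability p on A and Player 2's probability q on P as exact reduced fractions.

P1 mixes 1/3 on A; P2 mixes 1/8 on P

P1 indiff ⇒ q·14+(1-q)·1 = q·0+(1-q)·3 ⇒ q(14) = (1-q)(2) ⇒ q = 1/8
P2 indiff ⇒ p·4+(1-p)·0 = p·0+(1-p)·2 ⇒ p(4) = (1-p)(2) ⇒ p = 1/3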